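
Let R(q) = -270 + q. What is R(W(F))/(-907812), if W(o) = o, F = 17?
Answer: 253/907812 ≈ 0.00027869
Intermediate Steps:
R(W(F))/(-907812) = (-270 + 17)/(-907812) = -253*(-1/907812) = 253/907812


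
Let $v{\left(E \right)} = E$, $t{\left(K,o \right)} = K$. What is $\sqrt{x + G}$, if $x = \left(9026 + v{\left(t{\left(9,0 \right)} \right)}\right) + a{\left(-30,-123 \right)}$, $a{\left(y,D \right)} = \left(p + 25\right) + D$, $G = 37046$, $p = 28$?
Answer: $7 \sqrt{939} \approx 214.5$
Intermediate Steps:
$a{\left(y,D \right)} = 53 + D$ ($a{\left(y,D \right)} = \left(28 + 25\right) + D = 53 + D$)
$x = 8965$ ($x = \left(9026 + 9\right) + \left(53 - 123\right) = 9035 - 70 = 8965$)
$\sqrt{x + G} = \sqrt{8965 + 37046} = \sqrt{46011} = 7 \sqrt{939}$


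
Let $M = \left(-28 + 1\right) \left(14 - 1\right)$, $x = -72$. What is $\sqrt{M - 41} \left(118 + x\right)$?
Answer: $644 i \sqrt{2} \approx 910.75 i$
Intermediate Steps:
$M = -351$ ($M = \left(-27\right) 13 = -351$)
$\sqrt{M - 41} \left(118 + x\right) = \sqrt{-351 - 41} \left(118 - 72\right) = \sqrt{-392} \cdot 46 = 14 i \sqrt{2} \cdot 46 = 644 i \sqrt{2}$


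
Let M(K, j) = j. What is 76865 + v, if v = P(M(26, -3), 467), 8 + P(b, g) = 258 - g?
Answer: 76648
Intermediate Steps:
P(b, g) = 250 - g (P(b, g) = -8 + (258 - g) = 250 - g)
v = -217 (v = 250 - 1*467 = 250 - 467 = -217)
76865 + v = 76865 - 217 = 76648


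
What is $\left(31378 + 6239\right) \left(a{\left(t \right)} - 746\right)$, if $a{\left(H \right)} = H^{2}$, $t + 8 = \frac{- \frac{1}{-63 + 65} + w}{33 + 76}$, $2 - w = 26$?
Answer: $- \frac{1212698914935}{47524} \approx -2.5518 \cdot 10^{7}$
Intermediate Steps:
$w = -24$ ($w = 2 - 26 = -24$)
$t = - \frac{1793}{218}$ ($t = -8 + \frac{- \frac{1}{-63 + 65} - 24}{33 + 76} = -8 + \frac{- \frac{1}{2} - 24}{109} = -8 + \left(\left(-1\right) \frac{1}{2} - 24\right) \frac{1}{109} = -8 + \left(- \frac{1}{2} - 24\right) \frac{1}{109} = -8 - \frac{49}{218} = - \frac{1793}{218} \approx -8.2248$)
$\left(31378 + 6239\right) \left(a{\left(t \right)} - 746\right) = \left(31378 + 6239\right) \left(\left(- \frac{1793}{218}\right)^{2} - 746\right) = 37617 \left(\frac{3214849}{47524} - 746\right) = 37617 \left(- \frac{32238055}{47524}\right) = - \frac{1212698914935}{47524}$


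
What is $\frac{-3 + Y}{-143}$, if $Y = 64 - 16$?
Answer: $- \frac{45}{143} \approx -0.31469$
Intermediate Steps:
$Y = 48$
$\frac{-3 + Y}{-143} = \frac{-3 + 48}{-143} = 45 \left(- \frac{1}{143}\right) = - \frac{45}{143}$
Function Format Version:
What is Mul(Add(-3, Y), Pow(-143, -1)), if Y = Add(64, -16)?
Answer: Rational(-45, 143) ≈ -0.31469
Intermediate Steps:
Y = 48
Mul(Add(-3, Y), Pow(-143, -1)) = Mul(Add(-3, 48), Pow(-143, -1)) = Mul(45, Rational(-1, 143)) = Rational(-45, 143)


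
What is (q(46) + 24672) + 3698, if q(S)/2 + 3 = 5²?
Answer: 28414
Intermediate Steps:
q(S) = 44 (q(S) = -6 + 2*5² = -6 + 2*25 = -6 + 50 = 44)
(q(46) + 24672) + 3698 = (44 + 24672) + 3698 = 24716 + 3698 = 28414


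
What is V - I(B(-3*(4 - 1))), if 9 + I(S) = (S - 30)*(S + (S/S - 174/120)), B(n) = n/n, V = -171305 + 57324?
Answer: -2279121/20 ≈ -1.1396e+5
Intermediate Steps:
V = -113981
B(n) = 1
I(S) = -9 + (-30 + S)*(-9/20 + S) (I(S) = -9 + (S - 30)*(S + (S/S - 174/120)) = -9 + (-30 + S)*(S + (1 - 174*1/120)) = -9 + (-30 + S)*(S + (1 - 29/20)) = -9 + (-30 + S)*(S - 9/20) = -9 + (-30 + S)*(-9/20 + S))
V - I(B(-3*(4 - 1))) = -113981 - (9/2 + 1² - 609/20*1) = -113981 - (9/2 + 1 - 609/20) = -113981 - 1*(-499/20) = -113981 + 499/20 = -2279121/20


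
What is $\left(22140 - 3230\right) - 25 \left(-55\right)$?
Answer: $20285$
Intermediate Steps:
$\left(22140 - 3230\right) - 25 \left(-55\right) = \left(22140 - 3230\right) - -1375 = 18910 + 1375 = 20285$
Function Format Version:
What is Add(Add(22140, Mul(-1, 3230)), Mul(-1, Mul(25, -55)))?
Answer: 20285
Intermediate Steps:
Add(Add(22140, Mul(-1, 3230)), Mul(-1, Mul(25, -55))) = Add(Add(22140, -3230), Mul(-1, -1375)) = Add(18910, 1375) = 20285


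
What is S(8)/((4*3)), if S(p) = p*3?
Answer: 2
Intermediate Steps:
S(p) = 3*p
S(8)/((4*3)) = (3*8)/((4*3)) = 24/12 = 24*(1/12) = 2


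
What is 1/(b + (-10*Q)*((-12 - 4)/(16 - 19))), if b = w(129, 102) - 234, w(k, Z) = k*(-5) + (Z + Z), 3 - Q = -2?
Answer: -3/2825 ≈ -0.0010619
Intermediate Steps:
Q = 5 (Q = 3 - 1*(-2) = 3 + 2 = 5)
w(k, Z) = -5*k + 2*Z
b = -675 (b = (-5*129 + 2*102) - 234 = (-645 + 204) - 234 = -441 - 234 = -675)
1/(b + (-10*Q)*((-12 - 4)/(16 - 19))) = 1/(-675 + (-10*5)*((-12 - 4)/(16 - 19))) = 1/(-675 - (-800)/(-3)) = 1/(-675 - (-800)*(-1)/3) = 1/(-675 - 50*16/3) = 1/(-675 - 800/3) = 1/(-2825/3) = -3/2825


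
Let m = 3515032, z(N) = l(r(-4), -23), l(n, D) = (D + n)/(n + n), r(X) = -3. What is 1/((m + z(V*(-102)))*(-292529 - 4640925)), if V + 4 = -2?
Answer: -3/52023810176486 ≈ -5.7666e-14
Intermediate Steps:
V = -6 (V = -4 - 2 = -6)
l(n, D) = (D + n)/(2*n) (l(n, D) = (D + n)/((2*n)) = (D + n)*(1/(2*n)) = (D + n)/(2*n))
z(N) = 13/3 (z(N) = (1/2)*(-23 - 3)/(-3) = (1/2)*(-1/3)*(-26) = 13/3)
1/((m + z(V*(-102)))*(-292529 - 4640925)) = 1/((3515032 + 13/3)*(-292529 - 4640925)) = 1/((10545109/3)*(-4933454)) = 1/(-52023810176486/3) = -3/52023810176486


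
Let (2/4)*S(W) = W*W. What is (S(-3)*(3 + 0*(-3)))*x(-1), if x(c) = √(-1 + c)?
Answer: 54*I*√2 ≈ 76.368*I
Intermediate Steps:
S(W) = 2*W² (S(W) = 2*(W*W) = 2*W²)
(S(-3)*(3 + 0*(-3)))*x(-1) = ((2*(-3)²)*(3 + 0*(-3)))*√(-1 - 1) = ((2*9)*(3 + 0))*√(-2) = (18*3)*(I*√2) = 54*(I*√2) = 54*I*√2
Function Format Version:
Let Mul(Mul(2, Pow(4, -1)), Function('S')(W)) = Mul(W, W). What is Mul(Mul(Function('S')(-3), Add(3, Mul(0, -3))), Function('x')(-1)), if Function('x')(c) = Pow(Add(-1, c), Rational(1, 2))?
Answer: Mul(54, I, Pow(2, Rational(1, 2))) ≈ Mul(76.368, I)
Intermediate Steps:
Function('S')(W) = Mul(2, Pow(W, 2)) (Function('S')(W) = Mul(2, Mul(W, W)) = Mul(2, Pow(W, 2)))
Mul(Mul(Function('S')(-3), Add(3, Mul(0, -3))), Function('x')(-1)) = Mul(Mul(Mul(2, Pow(-3, 2)), Add(3, Mul(0, -3))), Pow(Add(-1, -1), Rational(1, 2))) = Mul(Mul(Mul(2, 9), Add(3, 0)), Pow(-2, Rational(1, 2))) = Mul(Mul(18, 3), Mul(I, Pow(2, Rational(1, 2)))) = Mul(54, Mul(I, Pow(2, Rational(1, 2)))) = Mul(54, I, Pow(2, Rational(1, 2)))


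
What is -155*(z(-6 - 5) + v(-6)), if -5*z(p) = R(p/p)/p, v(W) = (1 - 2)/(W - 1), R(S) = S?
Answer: -1922/77 ≈ -24.961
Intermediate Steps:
v(W) = -1/(-1 + W)
z(p) = -1/(5*p) (z(p) = -p/p/(5*p) = -1/(5*p))
-155*(z(-6 - 5) + v(-6)) = -155*(-1/(5*(-6 - 5)) - 1/(-1 - 6)) = -155*(-1/5/(-11) - 1/(-7)) = -155*(-1/5*(-1/11) - 1*(-1/7)) = -155*(1/55 + 1/7) = -155*62/385 = -1922/77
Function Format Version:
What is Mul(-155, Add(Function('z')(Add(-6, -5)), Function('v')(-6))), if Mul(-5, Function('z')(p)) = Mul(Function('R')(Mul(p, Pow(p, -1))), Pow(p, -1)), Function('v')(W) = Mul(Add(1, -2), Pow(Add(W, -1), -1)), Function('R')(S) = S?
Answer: Rational(-1922, 77) ≈ -24.961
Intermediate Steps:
Function('v')(W) = Mul(-1, Pow(Add(-1, W), -1))
Function('z')(p) = Mul(Rational(-1, 5), Pow(p, -1)) (Function('z')(p) = Mul(Rational(-1, 5), Mul(Mul(p, Pow(p, -1)), Pow(p, -1))) = Mul(Rational(-1, 5), Mul(1, Pow(p, -1))) = Mul(Rational(-1, 5), Pow(p, -1)))
Mul(-155, Add(Function('z')(Add(-6, -5)), Function('v')(-6))) = Mul(-155, Add(Mul(Rational(-1, 5), Pow(Add(-6, -5), -1)), Mul(-1, Pow(Add(-1, -6), -1)))) = Mul(-155, Add(Mul(Rational(-1, 5), Pow(-11, -1)), Mul(-1, Pow(-7, -1)))) = Mul(-155, Add(Mul(Rational(-1, 5), Rational(-1, 11)), Mul(-1, Rational(-1, 7)))) = Mul(-155, Add(Rational(1, 55), Rational(1, 7))) = Mul(-155, Rational(62, 385)) = Rational(-1922, 77)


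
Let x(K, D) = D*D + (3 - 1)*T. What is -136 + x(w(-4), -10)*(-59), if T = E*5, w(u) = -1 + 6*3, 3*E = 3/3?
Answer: -18698/3 ≈ -6232.7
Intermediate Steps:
E = 1/3 (E = (3/3)/3 = (3*(1/3))/3 = (1/3)*1 = 1/3 ≈ 0.33333)
w(u) = 17 (w(u) = -1 + 18 = 17)
T = 5/3 (T = (1/3)*5 = 5/3 ≈ 1.6667)
x(K, D) = 10/3 + D**2 (x(K, D) = D*D + (3 - 1)*(5/3) = D**2 + 2*(5/3) = D**2 + 10/3 = 10/3 + D**2)
-136 + x(w(-4), -10)*(-59) = -136 + (10/3 + (-10)**2)*(-59) = -136 + (10/3 + 100)*(-59) = -136 + (310/3)*(-59) = -136 - 18290/3 = -18698/3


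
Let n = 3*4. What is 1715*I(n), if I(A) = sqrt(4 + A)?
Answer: 6860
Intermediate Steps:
n = 12
1715*I(n) = 1715*sqrt(4 + 12) = 1715*sqrt(16) = 1715*4 = 6860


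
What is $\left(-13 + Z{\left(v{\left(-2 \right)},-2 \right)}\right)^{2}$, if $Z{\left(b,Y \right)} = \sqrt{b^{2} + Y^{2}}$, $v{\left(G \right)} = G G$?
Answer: $189 - 52 \sqrt{5} \approx 72.724$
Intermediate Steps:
$v{\left(G \right)} = G^{2}$
$Z{\left(b,Y \right)} = \sqrt{Y^{2} + b^{2}}$
$\left(-13 + Z{\left(v{\left(-2 \right)},-2 \right)}\right)^{2} = \left(-13 + \sqrt{\left(-2\right)^{2} + \left(\left(-2\right)^{2}\right)^{2}}\right)^{2} = \left(-13 + \sqrt{4 + 4^{2}}\right)^{2} = \left(-13 + \sqrt{4 + 16}\right)^{2} = \left(-13 + \sqrt{20}\right)^{2} = \left(-13 + 2 \sqrt{5}\right)^{2}$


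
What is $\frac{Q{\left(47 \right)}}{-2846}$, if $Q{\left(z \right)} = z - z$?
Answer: $0$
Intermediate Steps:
$Q{\left(z \right)} = 0$
$\frac{Q{\left(47 \right)}}{-2846} = \frac{0}{-2846} = 0 \left(- \frac{1}{2846}\right) = 0$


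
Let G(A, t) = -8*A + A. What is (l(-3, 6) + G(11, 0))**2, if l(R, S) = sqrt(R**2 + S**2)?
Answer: 5974 - 462*sqrt(5) ≈ 4940.9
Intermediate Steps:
G(A, t) = -7*A
(l(-3, 6) + G(11, 0))**2 = (sqrt((-3)**2 + 6**2) - 7*11)**2 = (sqrt(9 + 36) - 77)**2 = (sqrt(45) - 77)**2 = (3*sqrt(5) - 77)**2 = (-77 + 3*sqrt(5))**2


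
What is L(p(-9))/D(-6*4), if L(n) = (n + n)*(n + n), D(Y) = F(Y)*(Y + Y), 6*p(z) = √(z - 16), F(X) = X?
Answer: -25/10368 ≈ -0.0024113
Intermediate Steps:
p(z) = √(-16 + z)/6 (p(z) = √(z - 16)/6 = √(-16 + z)/6)
D(Y) = 2*Y² (D(Y) = Y*(Y + Y) = Y*(2*Y) = 2*Y²)
L(n) = 4*n² (L(n) = (2*n)*(2*n) = 4*n²)
L(p(-9))/D(-6*4) = (4*(√(-16 - 9)/6)²)/((2*(-6*4)²)) = (4*(√(-25)/6)²)/((2*(-24)²)) = (4*((5*I)/6)²)/((2*576)) = (4*(5*I/6)²)/1152 = (4*(-25/36))*(1/1152) = -25/9*1/1152 = -25/10368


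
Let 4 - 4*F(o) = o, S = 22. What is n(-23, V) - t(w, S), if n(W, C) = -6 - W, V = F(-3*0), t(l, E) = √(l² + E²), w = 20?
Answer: 17 - 2*√221 ≈ -12.732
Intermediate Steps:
F(o) = 1 - o/4
t(l, E) = √(E² + l²)
V = 1 (V = 1 - (-3)*0/4 = 1 - ¼*0 = 1 + 0 = 1)
n(-23, V) - t(w, S) = (-6 - 1*(-23)) - √(22² + 20²) = (-6 + 23) - √(484 + 400) = 17 - √884 = 17 - 2*√221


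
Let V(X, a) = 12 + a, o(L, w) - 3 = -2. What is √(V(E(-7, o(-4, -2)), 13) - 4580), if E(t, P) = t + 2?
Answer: I*√4555 ≈ 67.491*I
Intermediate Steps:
o(L, w) = 1 (o(L, w) = 3 - 2 = 1)
E(t, P) = 2 + t
√(V(E(-7, o(-4, -2)), 13) - 4580) = √((12 + 13) - 4580) = √(25 - 4580) = √(-4555) = I*√4555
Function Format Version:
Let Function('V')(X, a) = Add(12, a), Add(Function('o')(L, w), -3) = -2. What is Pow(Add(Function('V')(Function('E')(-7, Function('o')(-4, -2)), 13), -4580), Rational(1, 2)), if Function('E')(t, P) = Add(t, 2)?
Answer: Mul(I, Pow(4555, Rational(1, 2))) ≈ Mul(67.491, I)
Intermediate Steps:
Function('o')(L, w) = 1 (Function('o')(L, w) = Add(3, -2) = 1)
Function('E')(t, P) = Add(2, t)
Pow(Add(Function('V')(Function('E')(-7, Function('o')(-4, -2)), 13), -4580), Rational(1, 2)) = Pow(Add(Add(12, 13), -4580), Rational(1, 2)) = Pow(Add(25, -4580), Rational(1, 2)) = Pow(-4555, Rational(1, 2)) = Mul(I, Pow(4555, Rational(1, 2)))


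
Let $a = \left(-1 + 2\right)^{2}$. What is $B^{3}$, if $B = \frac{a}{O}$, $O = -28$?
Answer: $- \frac{1}{21952} \approx -4.5554 \cdot 10^{-5}$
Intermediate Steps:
$a = 1$ ($a = 1^{2} = 1$)
$B = - \frac{1}{28}$ ($B = 1 \frac{1}{-28} = 1 \left(- \frac{1}{28}\right) = - \frac{1}{28} \approx -0.035714$)
$B^{3} = \left(- \frac{1}{28}\right)^{3} = - \frac{1}{21952}$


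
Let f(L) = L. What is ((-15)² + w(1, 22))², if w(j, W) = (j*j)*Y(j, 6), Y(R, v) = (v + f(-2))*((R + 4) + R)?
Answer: 62001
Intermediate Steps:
Y(R, v) = (-2 + v)*(4 + 2*R) (Y(R, v) = (v - 2)*((R + 4) + R) = (-2 + v)*((4 + R) + R) = (-2 + v)*(4 + 2*R))
w(j, W) = j²*(16 + 8*j) (w(j, W) = (j*j)*(-8 - 4*j + 4*6 + 2*j*6) = j²*(-8 - 4*j + 24 + 12*j) = j²*(16 + 8*j))
((-15)² + w(1, 22))² = ((-15)² + 8*1²*(2 + 1))² = (225 + 8*1*3)² = (225 + 24)² = 249² = 62001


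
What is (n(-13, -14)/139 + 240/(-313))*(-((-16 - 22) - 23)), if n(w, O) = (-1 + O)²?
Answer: 2260965/43507 ≈ 51.968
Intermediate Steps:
(n(-13, -14)/139 + 240/(-313))*(-((-16 - 22) - 23)) = ((-1 - 14)²/139 + 240/(-313))*(-((-16 - 22) - 23)) = ((-15)²*(1/139) + 240*(-1/313))*(-(-38 - 23)) = (225*(1/139) - 240/313)*(-1*(-61)) = (225/139 - 240/313)*61 = (37065/43507)*61 = 2260965/43507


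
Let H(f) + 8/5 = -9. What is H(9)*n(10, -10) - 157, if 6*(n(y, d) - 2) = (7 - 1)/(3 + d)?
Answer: -6184/35 ≈ -176.69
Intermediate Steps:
n(y, d) = 2 + 1/(3 + d) (n(y, d) = 2 + ((7 - 1)/(3 + d))/6 = 2 + (6/(3 + d))/6 = 2 + 1/(3 + d))
H(f) = -53/5 (H(f) = -8/5 - 9 = -53/5)
H(9)*n(10, -10) - 157 = -53*(7 + 2*(-10))/(5*(3 - 10)) - 157 = -53*(7 - 20)/(5*(-7)) - 157 = -(-53)*(-13)/35 - 157 = -53/5*13/7 - 157 = -689/35 - 157 = -6184/35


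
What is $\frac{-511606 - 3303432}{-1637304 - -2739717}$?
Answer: $- \frac{3815038}{1102413} \approx -3.4606$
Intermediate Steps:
$\frac{-511606 - 3303432}{-1637304 - -2739717} = - \frac{3815038}{-1637304 + 2739717} = - \frac{3815038}{1102413}$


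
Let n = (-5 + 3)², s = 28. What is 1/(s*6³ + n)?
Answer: 1/6052 ≈ 0.00016523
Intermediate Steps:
n = 4 (n = (-2)² = 4)
1/(s*6³ + n) = 1/(28*6³ + 4) = 1/(28*216 + 4) = 1/(6048 + 4) = 1/6052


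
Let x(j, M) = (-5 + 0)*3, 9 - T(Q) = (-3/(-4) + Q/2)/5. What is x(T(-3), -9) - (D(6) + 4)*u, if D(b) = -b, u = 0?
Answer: -15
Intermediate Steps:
T(Q) = 177/20 - Q/10 (T(Q) = 9 - (-3/(-4) + Q/2)/5 = 9 - (-3*(-1/4) + Q*(1/2))/5 = 9 - (3/4 + Q/2)/5 = 9 - (3/20 + Q/10) = 9 + (-3/20 - Q/10) = 177/20 - Q/10)
x(j, M) = -15 (x(j, M) = -5*3 = -15)
x(T(-3), -9) - (D(6) + 4)*u = -15 - (-1*6 + 4)*0 = -15 - (-6 + 4)*0 = -15 - (-2)*0 = -15 - 1*0 = -15 + 0 = -15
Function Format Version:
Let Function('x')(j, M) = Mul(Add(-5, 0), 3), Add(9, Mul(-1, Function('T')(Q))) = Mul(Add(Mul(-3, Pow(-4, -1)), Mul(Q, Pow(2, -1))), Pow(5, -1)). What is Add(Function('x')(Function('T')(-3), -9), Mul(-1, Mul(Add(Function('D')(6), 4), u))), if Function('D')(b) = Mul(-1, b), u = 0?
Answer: -15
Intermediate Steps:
Function('T')(Q) = Add(Rational(177, 20), Mul(Rational(-1, 10), Q)) (Function('T')(Q) = Add(9, Mul(-1, Mul(Add(Mul(-3, Pow(-4, -1)), Mul(Q, Pow(2, -1))), Pow(5, -1)))) = Add(9, Mul(-1, Mul(Add(Mul(-3, Rational(-1, 4)), Mul(Q, Rational(1, 2))), Rational(1, 5)))) = Add(9, Mul(-1, Mul(Add(Rational(3, 4), Mul(Rational(1, 2), Q)), Rational(1, 5)))) = Add(9, Mul(-1, Add(Rational(3, 20), Mul(Rational(1, 10), Q)))) = Add(9, Add(Rational(-3, 20), Mul(Rational(-1, 10), Q))) = Add(Rational(177, 20), Mul(Rational(-1, 10), Q)))
Function('x')(j, M) = -15 (Function('x')(j, M) = Mul(-5, 3) = -15)
Add(Function('x')(Function('T')(-3), -9), Mul(-1, Mul(Add(Function('D')(6), 4), u))) = Add(-15, Mul(-1, Mul(Add(Mul(-1, 6), 4), 0))) = Add(-15, Mul(-1, Mul(Add(-6, 4), 0))) = Add(-15, Mul(-1, Mul(-2, 0))) = Add(-15, Mul(-1, 0)) = Add(-15, 0) = -15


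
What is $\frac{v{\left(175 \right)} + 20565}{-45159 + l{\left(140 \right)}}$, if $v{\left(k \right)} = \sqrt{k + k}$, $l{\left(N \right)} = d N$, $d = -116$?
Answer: $- \frac{20565}{61399} - \frac{5 \sqrt{14}}{61399} \approx -0.33525$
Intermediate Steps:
$l{\left(N \right)} = - 116 N$
$v{\left(k \right)} = \sqrt{2} \sqrt{k}$ ($v{\left(k \right)} = \sqrt{2 k} = \sqrt{2} \sqrt{k}$)
$\frac{v{\left(175 \right)} + 20565}{-45159 + l{\left(140 \right)}} = \frac{\sqrt{2} \sqrt{175} + 20565}{-45159 - 16240} = \frac{\sqrt{2} \cdot 5 \sqrt{7} + 20565}{-45159 - 16240} = \frac{5 \sqrt{14} + 20565}{-61399} = \left(20565 + 5 \sqrt{14}\right) \left(- \frac{1}{61399}\right) = - \frac{20565}{61399} - \frac{5 \sqrt{14}}{61399}$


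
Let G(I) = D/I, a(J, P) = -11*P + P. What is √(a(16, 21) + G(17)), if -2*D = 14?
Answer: 7*I*√1241/17 ≈ 14.506*I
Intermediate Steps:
D = -7 (D = -½*14 = -7)
a(J, P) = -10*P
G(I) = -7/I
√(a(16, 21) + G(17)) = √(-10*21 - 7/17) = √(-210 - 7*1/17) = √(-210 - 7/17) = √(-3577/17) = 7*I*√1241/17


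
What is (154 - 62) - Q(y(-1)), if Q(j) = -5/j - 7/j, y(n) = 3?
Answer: 96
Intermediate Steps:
Q(j) = -12/j
(154 - 62) - Q(y(-1)) = (154 - 62) - (-12)/3 = 92 - (-12)/3 = 92 - 1*(-4) = 92 + 4 = 96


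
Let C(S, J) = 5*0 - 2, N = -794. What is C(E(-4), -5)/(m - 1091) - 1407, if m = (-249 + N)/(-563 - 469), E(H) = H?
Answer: -1582688619/1124869 ≈ -1407.0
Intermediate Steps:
m = 1043/1032 (m = (-249 - 794)/(-563 - 469) = -1043/(-1032) = -1043*(-1/1032) = 1043/1032 ≈ 1.0107)
C(S, J) = -2 (C(S, J) = 0 - 2 = -2)
C(E(-4), -5)/(m - 1091) - 1407 = -2/(1043/1032 - 1091) - 1407 = -2/(-1124869/1032) - 1407 = -2*(-1032/1124869) - 1407 = 2064/1124869 - 1407 = -1582688619/1124869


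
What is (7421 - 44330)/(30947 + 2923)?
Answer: -12303/11290 ≈ -1.0897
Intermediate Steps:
(7421 - 44330)/(30947 + 2923) = -36909/33870 = -36909*1/33870 = -12303/11290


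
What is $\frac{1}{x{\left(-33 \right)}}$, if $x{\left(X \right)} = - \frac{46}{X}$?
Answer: $\frac{33}{46} \approx 0.71739$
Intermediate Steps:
$\frac{1}{x{\left(-33 \right)}} = \frac{1}{\left(-46\right) \frac{1}{-33}} = \frac{1}{\left(-46\right) \left(- \frac{1}{33}\right)} = \frac{1}{\frac{46}{33}} = \frac{33}{46}$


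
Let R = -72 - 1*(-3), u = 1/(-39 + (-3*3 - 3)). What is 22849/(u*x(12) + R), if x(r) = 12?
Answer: -388433/1177 ≈ -330.02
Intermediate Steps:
u = -1/51 (u = 1/(-39 + (-9 - 3)) = 1/(-39 - 12) = 1/(-51) = -1/51 ≈ -0.019608)
R = -69 (R = -72 + 3 = -69)
22849/(u*x(12) + R) = 22849/(-1/51*12 - 69) = 22849/(-4/17 - 69) = 22849/(-1177/17) = 22849*(-17/1177) = -388433/1177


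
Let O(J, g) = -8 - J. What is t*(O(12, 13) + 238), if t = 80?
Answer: 17440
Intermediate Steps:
t*(O(12, 13) + 238) = 80*((-8 - 1*12) + 238) = 80*((-8 - 12) + 238) = 80*(-20 + 238) = 80*218 = 17440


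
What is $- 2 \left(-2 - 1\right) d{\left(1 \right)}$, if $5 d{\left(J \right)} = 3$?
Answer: $\frac{18}{5} \approx 3.6$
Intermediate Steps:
$d{\left(J \right)} = \frac{3}{5}$ ($d{\left(J \right)} = \frac{1}{5} \cdot 3 = \frac{3}{5}$)
$- 2 \left(-2 - 1\right) d{\left(1 \right)} = - 2 \left(-2 - 1\right) \frac{3}{5} = \left(-2\right) \left(-3\right) \frac{3}{5} = 6 \cdot \frac{3}{5} = \frac{18}{5}$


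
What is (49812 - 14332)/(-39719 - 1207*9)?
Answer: -17740/25291 ≈ -0.70144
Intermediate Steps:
(49812 - 14332)/(-39719 - 1207*9) = 35480/(-39719 - 10863) = 35480/(-50582) = 35480*(-1/50582) = -17740/25291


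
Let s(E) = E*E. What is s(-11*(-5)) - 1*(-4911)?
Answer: 7936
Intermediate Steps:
s(E) = E**2
s(-11*(-5)) - 1*(-4911) = (-11*(-5))**2 - 1*(-4911) = 55**2 + 4911 = 3025 + 4911 = 7936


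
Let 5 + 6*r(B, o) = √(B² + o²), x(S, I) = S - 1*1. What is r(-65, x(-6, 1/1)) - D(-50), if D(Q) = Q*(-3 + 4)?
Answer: 295/6 + √4274/6 ≈ 60.063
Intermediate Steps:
x(S, I) = -1 + S (x(S, I) = S - 1 = -1 + S)
D(Q) = Q (D(Q) = Q*1 = Q)
r(B, o) = -⅚ + √(B² + o²)/6
r(-65, x(-6, 1/1)) - D(-50) = (-⅚ + √((-65)² + (-1 - 6)²)/6) - 1*(-50) = (-⅚ + √(4225 + (-7)²)/6) + 50 = (-⅚ + √(4225 + 49)/6) + 50 = (-⅚ + √4274/6) + 50 = 295/6 + √4274/6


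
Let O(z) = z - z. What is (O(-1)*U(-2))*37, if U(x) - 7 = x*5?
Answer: 0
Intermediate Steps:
O(z) = 0
U(x) = 7 + 5*x (U(x) = 7 + x*5 = 7 + 5*x)
(O(-1)*U(-2))*37 = (0*(7 + 5*(-2)))*37 = (0*(7 - 10))*37 = (0*(-3))*37 = 0*37 = 0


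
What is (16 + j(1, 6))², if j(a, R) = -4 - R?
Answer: 36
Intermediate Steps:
(16 + j(1, 6))² = (16 + (-4 - 1*6))² = (16 + (-4 - 6))² = (16 - 10)² = 6² = 36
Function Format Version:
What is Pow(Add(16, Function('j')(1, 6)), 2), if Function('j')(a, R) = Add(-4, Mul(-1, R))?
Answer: 36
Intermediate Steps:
Pow(Add(16, Function('j')(1, 6)), 2) = Pow(Add(16, Add(-4, Mul(-1, 6))), 2) = Pow(Add(16, Add(-4, -6)), 2) = Pow(Add(16, -10), 2) = Pow(6, 2) = 36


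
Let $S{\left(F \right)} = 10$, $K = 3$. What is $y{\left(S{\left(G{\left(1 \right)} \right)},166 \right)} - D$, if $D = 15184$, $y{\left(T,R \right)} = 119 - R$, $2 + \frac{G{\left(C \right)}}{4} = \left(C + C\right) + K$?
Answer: $-15231$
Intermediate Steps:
$G{\left(C \right)} = 4 + 8 C$ ($G{\left(C \right)} = -8 + 4 \left(\left(C + C\right) + 3\right) = -8 + 4 \left(2 C + 3\right) = -8 + 4 \left(3 + 2 C\right) = -8 + \left(12 + 8 C\right) = 4 + 8 C$)
$y{\left(S{\left(G{\left(1 \right)} \right)},166 \right)} - D = \left(119 - 166\right) - 15184 = -47 - 15184 = -15231$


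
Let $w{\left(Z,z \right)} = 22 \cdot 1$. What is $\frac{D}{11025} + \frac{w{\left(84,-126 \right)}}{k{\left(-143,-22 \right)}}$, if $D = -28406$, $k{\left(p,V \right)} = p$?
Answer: $- \frac{55904}{20475} \approx -2.7304$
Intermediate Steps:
$w{\left(Z,z \right)} = 22$
$\frac{D}{11025} + \frac{w{\left(84,-126 \right)}}{k{\left(-143,-22 \right)}} = - \frac{28406}{11025} + \frac{22}{-143} = \left(-28406\right) \frac{1}{11025} + 22 \left(- \frac{1}{143}\right) = - \frac{4058}{1575} - \frac{2}{13} = - \frac{55904}{20475}$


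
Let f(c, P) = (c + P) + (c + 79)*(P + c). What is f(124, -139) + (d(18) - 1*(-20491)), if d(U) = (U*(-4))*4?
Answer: 17143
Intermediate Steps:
d(U) = -16*U (d(U) = -4*U*4 = -16*U)
f(c, P) = P + c + (79 + c)*(P + c) (f(c, P) = (P + c) + (79 + c)*(P + c) = P + c + (79 + c)*(P + c))
f(124, -139) + (d(18) - 1*(-20491)) = (124**2 + 80*(-139) + 80*124 - 139*124) + (-16*18 - 1*(-20491)) = (15376 - 11120 + 9920 - 17236) + (-288 + 20491) = -3060 + 20203 = 17143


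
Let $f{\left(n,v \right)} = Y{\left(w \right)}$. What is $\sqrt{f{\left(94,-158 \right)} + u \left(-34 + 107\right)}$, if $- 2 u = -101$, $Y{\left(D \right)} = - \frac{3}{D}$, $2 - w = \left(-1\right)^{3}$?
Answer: $\frac{9 \sqrt{182}}{2} \approx 60.708$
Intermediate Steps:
$w = 3$ ($w = 2 - \left(-1\right)^{3} = 2 - -1 = 2 + 1 = 3$)
$f{\left(n,v \right)} = -1$ ($f{\left(n,v \right)} = - \frac{3}{3} = \left(-3\right) \frac{1}{3} = -1$)
$u = \frac{101}{2}$ ($u = \left(- \frac{1}{2}\right) \left(-101\right) = \frac{101}{2} \approx 50.5$)
$\sqrt{f{\left(94,-158 \right)} + u \left(-34 + 107\right)} = \sqrt{-1 + \frac{101 \left(-34 + 107\right)}{2}} = \sqrt{-1 + \frac{101}{2} \cdot 73} = \sqrt{-1 + \frac{7373}{2}} = \sqrt{\frac{7371}{2}} = \frac{9 \sqrt{182}}{2}$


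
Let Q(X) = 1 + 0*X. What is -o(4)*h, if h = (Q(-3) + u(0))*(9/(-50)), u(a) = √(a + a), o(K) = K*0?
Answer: 0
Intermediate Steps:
Q(X) = 1 (Q(X) = 1 + 0 = 1)
o(K) = 0
u(a) = √2*√a (u(a) = √(2*a) = √2*√a)
h = -9/50 (h = (1 + √2*√0)*(9/(-50)) = (1 + √2*0)*(9*(-1/50)) = (1 + 0)*(-9/50) = 1*(-9/50) = -9/50 ≈ -0.18000)
-o(4)*h = -0*(-9)/50 = -1*0 = 0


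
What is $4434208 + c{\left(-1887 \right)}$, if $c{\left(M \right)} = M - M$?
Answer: $4434208$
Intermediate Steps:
$c{\left(M \right)} = 0$
$4434208 + c{\left(-1887 \right)} = 4434208 + 0 = 4434208$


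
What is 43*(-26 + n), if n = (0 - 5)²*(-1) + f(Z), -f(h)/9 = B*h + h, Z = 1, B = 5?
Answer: -4515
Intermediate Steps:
f(h) = -54*h (f(h) = -9*(5*h + h) = -54*h)
n = -79 (n = (0 - 5)²*(-1) - 54*1 = (-5)²*(-1) - 54 = 25*(-1) - 54 = -25 - 54 = -79)
43*(-26 + n) = 43*(-26 - 79) = 43*(-105) = -4515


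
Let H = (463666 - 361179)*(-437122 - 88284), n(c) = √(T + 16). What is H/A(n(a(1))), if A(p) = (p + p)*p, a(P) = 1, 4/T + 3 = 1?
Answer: -3846234623/2 ≈ -1.9231e+9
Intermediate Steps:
T = -2 (T = 4/(-3 + 1) = 4/(-2) = 4*(-½) = -2)
n(c) = √14 (n(c) = √(-2 + 16) = √14)
H = -53847284722 (H = 102487*(-525406) = -53847284722)
A(p) = 2*p² (A(p) = (2*p)*p = 2*p²)
H/A(n(a(1))) = -53847284722/(2*(√14)²) = -53847284722/(2*14) = -53847284722/28 = -53847284722*1/28 = -3846234623/2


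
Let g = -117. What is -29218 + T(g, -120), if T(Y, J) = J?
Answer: -29338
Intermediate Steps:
-29218 + T(g, -120) = -29218 - 120 = -29338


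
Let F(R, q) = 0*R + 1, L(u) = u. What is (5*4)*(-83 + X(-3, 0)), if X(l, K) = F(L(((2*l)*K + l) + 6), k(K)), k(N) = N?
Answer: -1640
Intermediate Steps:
F(R, q) = 1 (F(R, q) = 0 + 1 = 1)
X(l, K) = 1
(5*4)*(-83 + X(-3, 0)) = (5*4)*(-83 + 1) = 20*(-82) = -1640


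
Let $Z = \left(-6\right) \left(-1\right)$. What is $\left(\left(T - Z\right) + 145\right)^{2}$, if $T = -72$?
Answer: $4489$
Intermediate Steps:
$Z = 6$
$\left(\left(T - Z\right) + 145\right)^{2} = \left(\left(-72 - 6\right) + 145\right)^{2} = \left(-78 + 145\right)^{2} = 67^{2} = 4489$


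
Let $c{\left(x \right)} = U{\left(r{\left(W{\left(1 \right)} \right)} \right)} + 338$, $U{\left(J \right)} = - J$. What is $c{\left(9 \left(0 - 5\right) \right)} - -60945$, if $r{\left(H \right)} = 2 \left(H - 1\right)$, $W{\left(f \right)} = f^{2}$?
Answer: $61283$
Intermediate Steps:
$r{\left(H \right)} = -2 + 2 H$ ($r{\left(H \right)} = 2 \left(-1 + H\right) = -2 + 2 H$)
$c{\left(x \right)} = 338$ ($c{\left(x \right)} = - (-2 + 2 \cdot 1^{2}) + 338 = - (-2 + 2 \cdot 1) + 338 = - (-2 + 2) + 338 = \left(-1\right) 0 + 338 = 0 + 338 = 338$)
$c{\left(9 \left(0 - 5\right) \right)} - -60945 = 338 - -60945 = 338 + 60945 = 61283$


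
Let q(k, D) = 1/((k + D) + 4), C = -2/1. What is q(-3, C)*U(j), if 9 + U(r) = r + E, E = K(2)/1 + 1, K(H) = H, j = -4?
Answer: 10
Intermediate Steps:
C = -2 (C = -2*1 = -2)
E = 3 (E = 2/1 + 1 = 2*1 + 1 = 2 + 1 = 3)
q(k, D) = 1/(4 + D + k) (q(k, D) = 1/((D + k) + 4) = 1/(4 + D + k))
U(r) = -6 + r (U(r) = -9 + (r + 3) = -9 + (3 + r) = -6 + r)
q(-3, C)*U(j) = (-6 - 4)/(4 - 2 - 3) = -10/(-1) = -1*(-10) = 10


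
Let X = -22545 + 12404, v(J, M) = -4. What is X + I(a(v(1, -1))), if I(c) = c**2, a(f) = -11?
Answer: -10020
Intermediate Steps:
X = -10141
X + I(a(v(1, -1))) = -10141 + (-11)**2 = -10141 + 121 = -10020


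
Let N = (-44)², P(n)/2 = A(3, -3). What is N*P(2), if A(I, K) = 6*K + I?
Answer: -58080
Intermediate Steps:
A(I, K) = I + 6*K
P(n) = -30 (P(n) = 2*(3 + 6*(-3)) = 2*(3 - 18) = 2*(-15) = -30)
N = 1936
N*P(2) = 1936*(-30) = -58080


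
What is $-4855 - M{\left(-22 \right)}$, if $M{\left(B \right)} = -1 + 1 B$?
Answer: $-4832$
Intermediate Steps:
$M{\left(B \right)} = -1 + B$
$-4855 - M{\left(-22 \right)} = -4855 - \left(-1 - 22\right) = -4855 - -23 = -4855 + 23 = -4832$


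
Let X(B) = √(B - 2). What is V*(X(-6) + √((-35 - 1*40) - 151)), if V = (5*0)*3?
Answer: 0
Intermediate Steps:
X(B) = √(-2 + B)
V = 0 (V = 0*3 = 0)
V*(X(-6) + √((-35 - 1*40) - 151)) = 0*(√(-2 - 6) + √((-35 - 1*40) - 151)) = 0*(√(-8) + √((-35 - 40) - 151)) = 0*(2*I*√2 + √(-75 - 151)) = 0*(2*I*√2 + √(-226)) = 0*(2*I*√2 + I*√226) = 0*(I*√226 + 2*I*√2) = 0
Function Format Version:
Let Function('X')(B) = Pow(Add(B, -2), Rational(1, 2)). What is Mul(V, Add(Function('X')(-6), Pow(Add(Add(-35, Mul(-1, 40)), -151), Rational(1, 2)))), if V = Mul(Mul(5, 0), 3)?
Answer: 0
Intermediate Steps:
Function('X')(B) = Pow(Add(-2, B), Rational(1, 2))
V = 0 (V = Mul(0, 3) = 0)
Mul(V, Add(Function('X')(-6), Pow(Add(Add(-35, Mul(-1, 40)), -151), Rational(1, 2)))) = Mul(0, Add(Pow(Add(-2, -6), Rational(1, 2)), Pow(Add(Add(-35, Mul(-1, 40)), -151), Rational(1, 2)))) = Mul(0, Add(Pow(-8, Rational(1, 2)), Pow(Add(Add(-35, -40), -151), Rational(1, 2)))) = Mul(0, Add(Mul(2, I, Pow(2, Rational(1, 2))), Pow(Add(-75, -151), Rational(1, 2)))) = Mul(0, Add(Mul(2, I, Pow(2, Rational(1, 2))), Pow(-226, Rational(1, 2)))) = Mul(0, Add(Mul(2, I, Pow(2, Rational(1, 2))), Mul(I, Pow(226, Rational(1, 2))))) = Mul(0, Add(Mul(I, Pow(226, Rational(1, 2))), Mul(2, I, Pow(2, Rational(1, 2))))) = 0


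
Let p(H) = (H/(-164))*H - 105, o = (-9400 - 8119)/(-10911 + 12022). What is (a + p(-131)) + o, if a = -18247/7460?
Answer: -19356869538/84952615 ≈ -227.85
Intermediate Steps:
o = -17519/1111 ≈ -15.769
p(H) = -105 - H²/164 (p(H) = (H*(-1/164))*H - 105 = (-H/164)*H - 105 = -H²/164 - 105 = -105 - H²/164)
a = -18247/7460 (a = -18247*1/7460 = -18247/7460 ≈ -2.4460)
(a + p(-131)) + o = (-18247/7460 + (-105 - 1/164*(-131)²)) - 17519/1111 = (-18247/7460 + (-105 - 1/164*17161)) - 17519/1111 = (-18247/7460 + (-105 - 17161/164)) - 17519/1111 = (-18247/7460 - 34381/164) - 17519/1111 = -16217173/76465 - 17519/1111 = -19356869538/84952615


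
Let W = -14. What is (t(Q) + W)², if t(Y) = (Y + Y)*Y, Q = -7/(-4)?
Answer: 3969/64 ≈ 62.016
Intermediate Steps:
Q = 7/4 (Q = -7*(-¼) = 7/4 ≈ 1.7500)
t(Y) = 2*Y² (t(Y) = (2*Y)*Y = 2*Y²)
(t(Q) + W)² = (2*(7/4)² - 14)² = (2*(49/16) - 14)² = (49/8 - 14)² = (-63/8)² = 3969/64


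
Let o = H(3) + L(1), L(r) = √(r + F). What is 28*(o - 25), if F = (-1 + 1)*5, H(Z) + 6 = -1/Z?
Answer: -2548/3 ≈ -849.33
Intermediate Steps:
H(Z) = -6 - 1/Z
F = 0 (F = 0*5 = 0)
L(r) = √r (L(r) = √(r + 0) = √r)
o = -16/3 (o = (-6 - 1/3) + √1 = (-6 - 1*⅓) + 1 = (-6 - ⅓) + 1 = -19/3 + 1 = -16/3 ≈ -5.3333)
28*(o - 25) = 28*(-16/3 - 25) = 28*(-91/3) = -2548/3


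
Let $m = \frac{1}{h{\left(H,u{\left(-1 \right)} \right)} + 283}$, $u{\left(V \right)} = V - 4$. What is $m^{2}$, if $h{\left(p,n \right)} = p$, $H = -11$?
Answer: $\frac{1}{73984} \approx 1.3516 \cdot 10^{-5}$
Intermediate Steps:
$u{\left(V \right)} = -4 + V$ ($u{\left(V \right)} = V - 4 = -4 + V$)
$m = \frac{1}{272}$ ($m = \frac{1}{-11 + 283} = \frac{1}{272} \approx 0.0036765$)
$m^{2} = \left(\frac{1}{272}\right)^{2} = \frac{1}{73984}$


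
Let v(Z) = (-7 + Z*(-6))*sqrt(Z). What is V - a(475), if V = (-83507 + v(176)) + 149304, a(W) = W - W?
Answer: 65797 - 4252*sqrt(11) ≈ 51695.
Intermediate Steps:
a(W) = 0
v(Z) = sqrt(Z)*(-7 - 6*Z) (v(Z) = (-7 - 6*Z)*sqrt(Z) = sqrt(Z)*(-7 - 6*Z))
V = 65797 - 4252*sqrt(11) (V = (-83507 + sqrt(176)*(-7 - 6*176)) + 149304 = (-83507 + (4*sqrt(11))*(-7 - 1056)) + 149304 = (-83507 + (4*sqrt(11))*(-1063)) + 149304 = (-83507 - 4252*sqrt(11)) + 149304 = 65797 - 4252*sqrt(11) ≈ 51695.)
V - a(475) = (65797 - 4252*sqrt(11)) - 1*0 = (65797 - 4252*sqrt(11)) + 0 = 65797 - 4252*sqrt(11)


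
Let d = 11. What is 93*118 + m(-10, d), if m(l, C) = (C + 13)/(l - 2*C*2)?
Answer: 98762/9 ≈ 10974.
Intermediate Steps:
m(l, C) = (13 + C)/(l - 4*C)
93*118 + m(-10, d) = 93*118 + (13 + 11)/(-10 - 4*11) = 10974 + 24/(-10 - 44) = 10974 + 24/(-54) = 10974 - 1/54*24 = 10974 - 4/9 = 98762/9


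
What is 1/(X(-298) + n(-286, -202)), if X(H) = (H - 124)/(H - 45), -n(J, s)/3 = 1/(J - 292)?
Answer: 198254/244945 ≈ 0.80938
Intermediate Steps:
n(J, s) = -3/(-292 + J) (n(J, s) = -3/(J - 292) = -3/(-292 + J))
X(H) = (-124 + H)/(-45 + H)
1/(X(-298) + n(-286, -202)) = 1/((-124 - 298)/(-45 - 298) - 3/(-292 - 286)) = 1/(-422/(-343) - 3/(-578)) = 1/(-1/343*(-422) - 3*(-1/578)) = 1/(422/343 + 3/578) = 1/(244945/198254) = 198254/244945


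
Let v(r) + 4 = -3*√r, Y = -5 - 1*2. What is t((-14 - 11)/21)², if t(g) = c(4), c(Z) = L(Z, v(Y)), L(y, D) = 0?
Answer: 0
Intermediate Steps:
Y = -7 (Y = -5 - 2 = -7)
v(r) = -4 - 3*√r
c(Z) = 0
t(g) = 0
t((-14 - 11)/21)² = 0² = 0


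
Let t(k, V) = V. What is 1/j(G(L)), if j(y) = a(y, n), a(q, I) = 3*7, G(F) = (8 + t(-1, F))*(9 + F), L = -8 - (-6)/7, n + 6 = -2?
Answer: 1/21 ≈ 0.047619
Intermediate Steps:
n = -8 (n = -6 - 2 = -8)
L = -50/7 (L = -8 - (-6)/7 = -8 - 1*(-6/7) = -8 + 6/7 = -50/7 ≈ -7.1429)
G(F) = (8 + F)*(9 + F)
a(q, I) = 21
j(y) = 21
1/j(G(L)) = 1/21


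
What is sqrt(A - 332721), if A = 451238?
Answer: sqrt(118517) ≈ 344.26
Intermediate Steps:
sqrt(A - 332721) = sqrt(451238 - 332721) = sqrt(118517)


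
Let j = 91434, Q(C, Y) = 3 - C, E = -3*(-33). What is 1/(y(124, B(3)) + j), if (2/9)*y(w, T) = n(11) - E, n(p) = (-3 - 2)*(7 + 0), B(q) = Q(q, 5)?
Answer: 1/90831 ≈ 1.1009e-5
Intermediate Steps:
E = 99
B(q) = 3 - q
n(p) = -35 (n(p) = -5*7 = -35)
y(w, T) = -603 (y(w, T) = 9*(-35 - 1*99)/2 = 9*(-35 - 99)/2 = (9/2)*(-134) = -603)
1/(y(124, B(3)) + j) = 1/(-603 + 91434) = 1/90831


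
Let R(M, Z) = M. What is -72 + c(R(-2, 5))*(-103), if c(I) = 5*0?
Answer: -72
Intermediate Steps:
c(I) = 0
-72 + c(R(-2, 5))*(-103) = -72 + 0*(-103) = -72 + 0 = -72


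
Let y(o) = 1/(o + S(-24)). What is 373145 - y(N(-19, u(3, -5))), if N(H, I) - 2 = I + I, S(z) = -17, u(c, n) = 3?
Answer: 3358306/9 ≈ 3.7315e+5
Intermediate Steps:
N(H, I) = 2 + 2*I (N(H, I) = 2 + (I + I) = 2 + 2*I)
y(o) = 1/(-17 + o) (y(o) = 1/(o - 17) = 1/(-17 + o))
373145 - y(N(-19, u(3, -5))) = 373145 - 1/(-17 + (2 + 2*3)) = 373145 - 1/(-17 + (2 + 6)) = 373145 - 1/(-17 + 8) = 373145 - 1/(-9) = 373145 - 1*(-⅑) = 373145 + ⅑ = 3358306/9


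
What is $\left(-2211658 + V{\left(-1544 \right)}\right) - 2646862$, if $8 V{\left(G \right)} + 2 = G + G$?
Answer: $- \frac{19435625}{4} \approx -4.8589 \cdot 10^{6}$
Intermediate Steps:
$V{\left(G \right)} = - \frac{1}{4} + \frac{G}{4}$ ($V{\left(G \right)} = - \frac{1}{4} + \frac{G + G}{8} = - \frac{1}{4} + \frac{2 G}{8} = - \frac{1}{4} + \frac{G}{4}$)
$\left(-2211658 + V{\left(-1544 \right)}\right) - 2646862 = \left(-2211658 + \left(- \frac{1}{4} + \frac{1}{4} \left(-1544\right)\right)\right) - 2646862 = \left(-2211658 - \frac{1545}{4}\right) - 2646862 = - \frac{8848177}{4} - 2646862 = - \frac{19435625}{4}$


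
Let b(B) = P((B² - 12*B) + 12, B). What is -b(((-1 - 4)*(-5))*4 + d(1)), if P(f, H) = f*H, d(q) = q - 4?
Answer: -800929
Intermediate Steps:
d(q) = -4 + q
P(f, H) = H*f
b(B) = B*(12 + B² - 12*B) (b(B) = B*((B² - 12*B) + 12) = B*(12 + B² - 12*B))
-b(((-1 - 4)*(-5))*4 + d(1)) = -(((-1 - 4)*(-5))*4 + (-4 + 1))*(12 + (((-1 - 4)*(-5))*4 + (-4 + 1))² - 12*(((-1 - 4)*(-5))*4 + (-4 + 1))) = -(-5*(-5)*4 - 3)*(12 + (-5*(-5)*4 - 3)² - 12*(-5*(-5)*4 - 3)) = -(25*4 - 3)*(12 + (25*4 - 3)² - 12*(25*4 - 3)) = -(100 - 3)*(12 + (100 - 3)² - 12*(100 - 3)) = -97*(12 + 97² - 12*97) = -97*(12 + 9409 - 1164) = -97*8257 = -1*800929 = -800929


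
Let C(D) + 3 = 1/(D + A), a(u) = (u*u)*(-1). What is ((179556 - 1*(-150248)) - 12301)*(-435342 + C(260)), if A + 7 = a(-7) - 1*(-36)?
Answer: -33173602130897/240 ≈ -1.3822e+11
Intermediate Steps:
a(u) = -u² (a(u) = u²*(-1) = -u²)
A = -20 (A = -7 + (-1*(-7)² - 1*(-36)) = -7 + (-1*49 + 36) = -7 + (-49 + 36) = -7 - 13 = -20)
C(D) = -3 + 1/(-20 + D) (C(D) = -3 + 1/(D - 20) = -3 + 1/(-20 + D))
((179556 - 1*(-150248)) - 12301)*(-435342 + C(260)) = ((179556 - 1*(-150248)) - 12301)*(-435342 + (61 - 3*260)/(-20 + 260)) = ((179556 + 150248) - 12301)*(-435342 + (61 - 780)/240) = (329804 - 12301)*(-435342 + (1/240)*(-719)) = 317503*(-435342 - 719/240) = 317503*(-104482799/240) = -33173602130897/240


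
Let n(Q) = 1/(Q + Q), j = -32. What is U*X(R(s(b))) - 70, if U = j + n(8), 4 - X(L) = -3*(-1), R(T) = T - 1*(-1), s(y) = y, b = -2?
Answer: -1631/16 ≈ -101.94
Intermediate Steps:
R(T) = 1 + T (R(T) = T + 1 = 1 + T)
X(L) = 1 (X(L) = 4 - (-3)*(-1) = 4 - 1*3 = 4 - 3 = 1)
n(Q) = 1/(2*Q)
U = -511/16 (U = -32 + (½)/8 = -32 + (½)*(⅛) = -32 + 1/16 = -511/16 ≈ -31.938)
U*X(R(s(b))) - 70 = -511/16*1 - 70 = -511/16 - 70 = -1631/16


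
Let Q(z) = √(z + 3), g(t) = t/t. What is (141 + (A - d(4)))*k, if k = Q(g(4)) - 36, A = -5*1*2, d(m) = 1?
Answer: -4420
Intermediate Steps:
g(t) = 1
A = -10 (A = -5*2 = -10)
Q(z) = √(3 + z)
k = -34 (k = √(3 + 1) - 36 = √4 - 36 = 2 - 36 = -34)
(141 + (A - d(4)))*k = (141 + (-10 - 1*1))*(-34) = (141 + (-10 - 1))*(-34) = (141 - 11)*(-34) = 130*(-34) = -4420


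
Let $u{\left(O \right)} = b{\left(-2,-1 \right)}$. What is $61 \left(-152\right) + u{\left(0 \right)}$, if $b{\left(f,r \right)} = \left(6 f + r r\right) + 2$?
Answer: $-9281$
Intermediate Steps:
$b{\left(f,r \right)} = 2 + r^{2} + 6 f$ ($b{\left(f,r \right)} = \left(6 f + r^{2}\right) + 2 = \left(r^{2} + 6 f\right) + 2 = 2 + r^{2} + 6 f$)
$u{\left(O \right)} = -9$ ($u{\left(O \right)} = 2 + \left(-1\right)^{2} + 6 \left(-2\right) = 2 + 1 - 12 = -9$)
$61 \left(-152\right) + u{\left(0 \right)} = 61 \left(-152\right) - 9 = -9272 - 9 = -9281$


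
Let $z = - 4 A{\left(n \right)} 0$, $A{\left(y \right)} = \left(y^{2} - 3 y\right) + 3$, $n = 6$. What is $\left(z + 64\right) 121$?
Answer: $7744$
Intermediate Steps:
$A{\left(y \right)} = 3 + y^{2} - 3 y$
$z = 0$ ($z = - 4 \left(3 + 6^{2} - 18\right) 0 = - 4 \left(3 + 36 - 18\right) 0 = \left(-4\right) 21 \cdot 0 = \left(-84\right) 0 = 0$)
$\left(z + 64\right) 121 = \left(0 + 64\right) 121 = 64 \cdot 121 = 7744$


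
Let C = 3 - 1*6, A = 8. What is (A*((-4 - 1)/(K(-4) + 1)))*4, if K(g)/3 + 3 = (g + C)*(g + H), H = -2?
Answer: -80/59 ≈ -1.3559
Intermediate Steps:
C = -3 (C = 3 - 6 = -3)
K(g) = -9 + 3*(-3 + g)*(-2 + g) (K(g) = -9 + 3*((g - 3)*(g - 2)) = -9 + 3*((-3 + g)*(-2 + g)) = -9 + 3*(-3 + g)*(-2 + g))
(A*((-4 - 1)/(K(-4) + 1)))*4 = (8*((-4 - 1)/((9 - 15*(-4) + 3*(-4)**2) + 1)))*4 = (8*(-5/((9 + 60 + 3*16) + 1)))*4 = (8*(-5/((9 + 60 + 48) + 1)))*4 = (8*(-5/(117 + 1)))*4 = (8*(-5/118))*4 = -20/59*4 = -80/59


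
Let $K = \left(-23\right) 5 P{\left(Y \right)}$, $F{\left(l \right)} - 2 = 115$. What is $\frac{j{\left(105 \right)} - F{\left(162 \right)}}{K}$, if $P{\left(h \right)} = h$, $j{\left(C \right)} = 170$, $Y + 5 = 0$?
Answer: $\frac{53}{575} \approx 0.092174$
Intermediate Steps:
$Y = -5$ ($Y = -5 + 0 = -5$)
$F{\left(l \right)} = 117$ ($F{\left(l \right)} = 2 + 115 = 117$)
$K = 575$ ($K = \left(-23\right) 5 \left(-5\right) = \left(-115\right) \left(-5\right) = 575$)
$\frac{j{\left(105 \right)} - F{\left(162 \right)}}{K} = \frac{170 - 117}{575} = \left(170 - 117\right) \frac{1}{575} = 53 \cdot \frac{1}{575} = \frac{53}{575}$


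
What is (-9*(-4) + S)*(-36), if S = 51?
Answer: -3132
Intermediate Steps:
(-9*(-4) + S)*(-36) = (-9*(-4) + 51)*(-36) = (36 + 51)*(-36) = 87*(-36) = -3132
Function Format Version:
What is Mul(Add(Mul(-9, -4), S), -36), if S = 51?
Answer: -3132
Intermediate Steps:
Mul(Add(Mul(-9, -4), S), -36) = Mul(Add(Mul(-9, -4), 51), -36) = Mul(Add(36, 51), -36) = Mul(87, -36) = -3132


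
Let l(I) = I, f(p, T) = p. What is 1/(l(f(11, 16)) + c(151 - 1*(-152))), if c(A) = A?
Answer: 1/314 ≈ 0.0031847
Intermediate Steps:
1/(l(f(11, 16)) + c(151 - 1*(-152))) = 1/(11 + (151 - 1*(-152))) = 1/(11 + (151 + 152)) = 1/(11 + 303) = 1/314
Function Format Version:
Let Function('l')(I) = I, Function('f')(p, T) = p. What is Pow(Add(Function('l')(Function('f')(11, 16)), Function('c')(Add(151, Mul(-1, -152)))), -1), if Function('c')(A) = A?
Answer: Rational(1, 314) ≈ 0.0031847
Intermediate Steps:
Pow(Add(Function('l')(Function('f')(11, 16)), Function('c')(Add(151, Mul(-1, -152)))), -1) = Pow(Add(11, Add(151, Mul(-1, -152))), -1) = Pow(Add(11, Add(151, 152)), -1) = Pow(Add(11, 303), -1) = Pow(314, -1) = Rational(1, 314)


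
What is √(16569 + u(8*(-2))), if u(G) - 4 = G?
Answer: √16557 ≈ 128.67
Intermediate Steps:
u(G) = 4 + G
√(16569 + u(8*(-2))) = √(16569 + (4 + 8*(-2))) = √(16569 + (4 - 16)) = √(16569 - 12) = √16557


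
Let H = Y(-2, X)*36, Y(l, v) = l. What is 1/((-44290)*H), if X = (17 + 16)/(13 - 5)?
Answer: 1/3188880 ≈ 3.1359e-7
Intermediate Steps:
X = 33/8 ≈ 4.1250
H = -72 (H = -2*36 = -72)
1/((-44290)*H) = 1/(-44290*(-72)) = -1/44290*(-1/72) = 1/3188880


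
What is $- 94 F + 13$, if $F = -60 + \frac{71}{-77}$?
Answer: $\frac{441955}{77} \approx 5739.7$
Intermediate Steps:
$F = - \frac{4691}{77}$ ($F = -60 + 71 \left(- \frac{1}{77}\right) = -60 - \frac{71}{77} = - \frac{4691}{77} \approx -60.922$)
$- 94 F + 13 = \left(-94\right) \left(- \frac{4691}{77}\right) + 13 = \frac{440954}{77} + 13 = \frac{441955}{77}$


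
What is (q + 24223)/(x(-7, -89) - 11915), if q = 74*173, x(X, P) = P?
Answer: -37025/12004 ≈ -3.0844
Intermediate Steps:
q = 12802
(q + 24223)/(x(-7, -89) - 11915) = (12802 + 24223)/(-89 - 11915) = 37025/(-12004) = 37025*(-1/12004) = -37025/12004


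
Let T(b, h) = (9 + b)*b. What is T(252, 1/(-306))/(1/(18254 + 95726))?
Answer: 7496692560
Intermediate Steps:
T(b, h) = b*(9 + b)
T(252, 1/(-306))/(1/(18254 + 95726)) = (252*(9 + 252))/(1/(18254 + 95726)) = (252*261)/(1/113980) = 65772/(1/113980) = 65772*113980 = 7496692560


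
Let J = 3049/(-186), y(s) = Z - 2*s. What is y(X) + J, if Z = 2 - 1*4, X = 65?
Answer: -27601/186 ≈ -148.39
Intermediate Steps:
Z = -2 (Z = 2 - 4 = -2)
y(s) = -2 - 2*s
J = -3049/186 (J = 3049*(-1/186) = -3049/186 ≈ -16.392)
y(X) + J = (-2 - 2*65) - 3049/186 = (-2 - 130) - 3049/186 = -132 - 3049/186 = -27601/186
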